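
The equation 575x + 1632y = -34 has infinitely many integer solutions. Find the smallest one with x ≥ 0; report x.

gcd(1632, 575) = 1  (1632 = 2*575 + 482, 575 = 1*482 + 93, 482 = 5*93 + 17, 93 = 5*17 + 8, 17 = 2*8 + 1, 8 = 8*1).
1 divides -34, so solutions exist.
Back-substituting, 575*(-193) + 1632*(68) = 1.
Scale by -34/1 = -34: (x₀, y₀) = (6562, -2312).
General solution: x = 6562 + 1632t, y = -2312 - 575t for integer t.
x ≥ 0: smallest is 6562 mod 1632 = 34 (at t = -4), with y = -12.

34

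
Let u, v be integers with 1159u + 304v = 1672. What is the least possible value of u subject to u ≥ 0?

8

gcd(1159, 304):
  1159 = 3*304 + 247
  304 = 1*247 + 57
  247 = 4*57 + 19
  57 = 3*19
so gcd(1159, 304) = 19.
19 divides 1672, so solutions exist.
Back-substitute for Bézout coefficients:
  19 = 247 - 4*57
  ... = 1159*(5) + 304*(-19)
Scale by 1672/19 = 88: (u₀, v₀) = (440, -1672).
General solution: u = 440 + 16t, v = -1672 - 61t for integer t.
u ≥ 0: smallest is 440 mod 16 = 8 (at t = -27), with v = -25.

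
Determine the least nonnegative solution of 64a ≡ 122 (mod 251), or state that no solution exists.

198

gcd(251, 64) = 1  (251 = 3·64 + 59, 64 = 1·59 + 5, 59 = 11·5 + 4, 5 = 1·4 + 1, 4 = 4·1).
1 divides 122, so solutions exist.
Back-substituting, 64·(51) + 251·(-13) = 1.
So 64·(51) ≡ 1 (mod 251); multiply by 122: a ≡ 6222 (mod 251).
Smallest nonnegative: a = 6222 mod 251 = 198.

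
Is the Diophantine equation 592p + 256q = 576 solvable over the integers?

yes

gcd(592, 256) = 16  (592 = 2·256 + 80, 256 = 3·80 + 16, 80 = 5·16).
16 divides 576, so integer solutions exist.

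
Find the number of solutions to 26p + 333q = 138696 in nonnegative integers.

16

gcd(333, 26):
  333 = 12×26 + 21
  26 = 1×21 + 5
  21 = 4×5 + 1
  5 = 5×1
so gcd(333, 26) = 1.
Back-substitute for Bézout coefficients:
  1 = 21 - 4×5
  ... = 26×(-64) + 333×(5)
Scale by 138696: one solution is (-8876544, 693480). Reduce p mod 333: (237, 398).
General: p = 237 + 333t, q = 398 - 26t.
p ≥ 0 ⇒ t ≥ 0; q ≥ 0 ⇒ t ≤ 15. So t ∈ [0, 15]: 16 solutions.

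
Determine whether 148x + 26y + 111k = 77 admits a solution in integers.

yes

gcd(148, 26) = 2.
gcd(2, 111) = 1.
1 divides 77, so integer solutions exist.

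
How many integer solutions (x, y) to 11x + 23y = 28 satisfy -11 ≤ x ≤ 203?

gcd(23, 11) = 1.
By Bézout, 11*(-2) + 23*(1) = 1.
Particular solution: (13, -5).
General solution: x = 13 + 23t, y = -5 - 11t for integer t.
-11 ≤ 13 + 23t ≤ 203 gives t ∈ [-1, 8], which is 10 values.

10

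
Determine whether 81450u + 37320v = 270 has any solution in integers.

yes

gcd(81450, 37320):
  81450 = 2·37320 + 6810
  37320 = 5·6810 + 3270
  6810 = 2·3270 + 270
  3270 = 12·270 + 30
  270 = 9·30
so gcd(81450, 37320) = 30.
30 divides 270, so integer solutions exist.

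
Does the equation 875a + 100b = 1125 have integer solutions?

gcd(875, 100):
  875 = 8×100 + 75
  100 = 1×75 + 25
  75 = 3×25
so gcd(875, 100) = 25.
25 divides 1125, so integer solutions exist.

yes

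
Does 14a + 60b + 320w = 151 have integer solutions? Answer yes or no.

gcd(60, 14) = 2  (60 = 4×14 + 4, 14 = 3×4 + 2, 4 = 2×2).
gcd(2, 320) = 2.
2 does not divide 151 (remainder 1), so no integer solutions.

no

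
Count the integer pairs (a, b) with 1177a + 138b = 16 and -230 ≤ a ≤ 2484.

19

gcd(1177, 138):
  1177 = 8·138 + 73
  138 = 1·73 + 65
  73 = 1·65 + 8
  65 = 8·8 + 1
  8 = 8·1
so gcd(1177, 138) = 1.
Back-substitute for Bézout coefficients:
  1 = 65 - 8·8
  ... = 1177·(-17) + 138·(145)
Scale by 16: particular solution (-272, 2320); reduce a mod 138: (4, -34).
General solution: a = 4 + 138t, b = -34 - 1177t for integer t.
-230 ≤ 4 + 138t ≤ 2484 gives t ∈ [-1, 17], which is 19 values.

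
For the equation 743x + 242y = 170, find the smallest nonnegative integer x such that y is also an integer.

10

gcd(743, 242) = 1.
1 divides 170, so solutions exist.
By Bézout, 743·(57) + 242·(-175) = 1.
Scale by 170/1 = 170: (x₀, y₀) = (9690, -29750).
General solution: x = 9690 + 242t, y = -29750 - 743t for integer t.
x ≥ 0: smallest is 9690 mod 242 = 10 (at t = -40), with y = -30.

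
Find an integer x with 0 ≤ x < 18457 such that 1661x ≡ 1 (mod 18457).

gcd(18457, 1661):
  18457 = 11×1661 + 186
  1661 = 8×186 + 173
  186 = 1×173 + 13
  173 = 13×13 + 4
  13 = 3×4 + 1
  4 = 4×1
so gcd(18457, 1661) = 1.
Back-substitute for Bézout coefficients:
  1 = 13 - 3×4
  ... = 1661×(-4267) + 18457×(384)
So 1661×-4267 ≡ 1 (mod 18457), and -4267 mod 18457 = 14190.

14190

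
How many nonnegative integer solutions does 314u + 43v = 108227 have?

gcd(314, 43) = 1.
By Bézout, 314·(10) + 43·(-73) = 1.
One solution: (3, 2495).
General: u = 3 + 43t, v = 2495 - 314t.
u ≥ 0 ⇒ t ≥ 0; v ≥ 0 ⇒ t ≤ 7. So t ∈ [0, 7]: 8 solutions.

8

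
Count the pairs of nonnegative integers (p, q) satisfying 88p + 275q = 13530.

6

gcd(275, 88) = 11  (275 = 3·88 + 11, 88 = 8·11).
Back-substituting, 88·(-3) + 275·(1) = 11.
Scale by 1230: one solution is (-3690, 1230). Reduce p mod 25: (10, 46).
General: p = 10 + 25t, q = 46 - 8t.
p ≥ 0 ⇒ t ≥ 0; q ≥ 0 ⇒ t ≤ 5. So t ∈ [0, 5]: 6 solutions.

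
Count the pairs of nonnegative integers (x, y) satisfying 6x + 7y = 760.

18

gcd(7, 6):
  7 = 1×6 + 1
  6 = 6×1
so gcd(7, 6) = 1.
Back-substitute for Bézout coefficients:
  1 = 7 - 1×6
  ... = 6×(-1) + 7×(1)
Scale by 760: one solution is (-760, 760). Reduce x mod 7: (3, 106).
General: x = 3 + 7t, y = 106 - 6t.
x ≥ 0 ⇒ t ≥ 0; y ≥ 0 ⇒ t ≤ 17. So t ∈ [0, 17]: 18 solutions.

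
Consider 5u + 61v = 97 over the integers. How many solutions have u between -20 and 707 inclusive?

gcd(61, 5) = 1.
By Bézout, 5*(-12) + 61*(1) = 1.
Particular solution: (56, -3).
General solution: u = 56 + 61t, v = -3 - 5t for integer t.
-20 ≤ 56 + 61t ≤ 707 gives t ∈ [-1, 10], which is 12 values.

12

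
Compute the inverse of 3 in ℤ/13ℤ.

9

gcd(13, 3) = 1  (13 = 4×3 + 1, 3 = 3×1).
Back-substituting, 3×(-4) + 13×(1) = 1.
So 3×-4 ≡ 1 (mod 13), and -4 mod 13 = 9.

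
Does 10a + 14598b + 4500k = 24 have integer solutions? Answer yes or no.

yes

gcd(14598, 10) = 2  (14598 = 1459*10 + 8, 10 = 1*8 + 2, 8 = 4*2).
gcd(2, 4500) = 2.
2 divides 24, so integer solutions exist.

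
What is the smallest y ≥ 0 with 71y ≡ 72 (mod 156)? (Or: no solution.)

gcd(156, 71) = 1  (156 = 2*71 + 14, 71 = 5*14 + 1, 14 = 14*1).
1 divides 72, so solutions exist.
Back-substituting, 71*(11) + 156*(-5) = 1.
So 71*(11) ≡ 1 (mod 156); multiply by 72: y ≡ 792 (mod 156).
Smallest nonnegative: y = 792 mod 156 = 12.

12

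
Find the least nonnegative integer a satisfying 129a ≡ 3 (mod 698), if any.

gcd(698, 129):
  698 = 5·129 + 53
  129 = 2·53 + 23
  53 = 2·23 + 7
  23 = 3·7 + 2
  7 = 3·2 + 1
  2 = 2·1
so gcd(698, 129) = 1.
1 divides 3, so solutions exist.
Back-substitute for Bézout coefficients:
  1 = 7 - 3·2
  ... = 129·(-303) + 698·(56)
So 129·(-303) ≡ 1 (mod 698); multiply by 3: a ≡ -909 (mod 698).
Smallest nonnegative: a = -909 mod 698 = 487.

487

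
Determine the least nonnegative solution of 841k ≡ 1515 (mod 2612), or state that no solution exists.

1387

gcd(2612, 841) = 1.
1 divides 1515, so solutions exist.
By Bézout, 841·(-587) + 2612·(189) = 1.
So 841·(-587) ≡ 1 (mod 2612); multiply by 1515: k ≡ -889305 (mod 2612).
Smallest nonnegative: k = -889305 mod 2612 = 1387.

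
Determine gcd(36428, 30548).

28

gcd(36428, 30548):
  36428 = 1×30548 + 5880
  30548 = 5×5880 + 1148
  5880 = 5×1148 + 140
  1148 = 8×140 + 28
  140 = 5×28
so gcd(36428, 30548) = 28.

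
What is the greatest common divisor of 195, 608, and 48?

1

gcd(608, 195):
  608 = 3×195 + 23
  195 = 8×23 + 11
  23 = 2×11 + 1
  11 = 11×1
so gcd(608, 195) = 1.
gcd(1, 48) = 1.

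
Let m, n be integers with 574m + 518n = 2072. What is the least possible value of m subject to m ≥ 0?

gcd(574, 518) = 14.
14 divides 2072, so solutions exist.
By Bézout, 574·(-9) + 518·(10) = 14.
Scale by 2072/14 = 148: (m₀, n₀) = (-1332, 1480).
General solution: m = -1332 + 37t, n = 1480 - 41t for integer t.
m ≥ 0: smallest is -1332 mod 37 = 0 (at t = 36), with n = 4.

0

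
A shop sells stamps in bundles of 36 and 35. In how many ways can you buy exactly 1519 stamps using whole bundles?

1

Need nonnegative integers with 36j + 35k = 1519.
gcd(36, 35) = 1, and 36·(1) + 35·(-1) = 1.
So (j₀, k₀) = (1519, -1519); general j = 1519 + 35t, k = -1519 - 36t.
j ≥ 0 ⇒ t ≥ -43; k ≥ 0 ⇒ t ≤ -43. That's 1 value of t.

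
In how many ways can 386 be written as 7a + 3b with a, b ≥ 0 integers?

18

gcd(7, 3) = 1  (7 = 2·3 + 1, 3 = 3·1).
Back-substituting, 7·(1) + 3·(-2) = 1.
Scale by 386: one solution is (386, -772). Reduce a mod 3: (2, 124).
General: a = 2 + 3t, b = 124 - 7t.
a ≥ 0 ⇒ t ≥ 0; b ≥ 0 ⇒ t ≤ 17. So t ∈ [0, 17]: 18 solutions.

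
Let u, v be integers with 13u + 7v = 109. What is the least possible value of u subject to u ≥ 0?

gcd(13, 7) = 1.
1 divides 109, so solutions exist.
By Bézout, 13*(-1) + 7*(2) = 1.
Scale by 109/1 = 109: (u₀, v₀) = (-109, 218).
General solution: u = -109 + 7t, v = 218 - 13t for integer t.
u ≥ 0: smallest is -109 mod 7 = 3 (at t = 16), with v = 10.

3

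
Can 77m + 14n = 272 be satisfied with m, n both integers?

no

gcd(77, 14) = 7.
7 does not divide 272 (remainder 6), so no integer solutions.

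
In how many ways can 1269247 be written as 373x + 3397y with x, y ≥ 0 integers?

gcd(3397, 373):
  3397 = 9·373 + 40
  373 = 9·40 + 13
  40 = 3·13 + 1
  13 = 13·1
so gcd(3397, 373) = 1.
Back-substitute for Bézout coefficients:
  1 = 40 - 3·13
  ... = 373·(-255) + 3397·(28)
Scale by 1269247: one solution is (-323657985, 35538916). Reduce x mod 3397: (1381, 222).
General: x = 1381 + 3397t, y = 222 - 373t.
x ≥ 0 ⇒ t ≥ 0; y ≥ 0 ⇒ t ≤ 0. So t ∈ [0, 0]: 1 solution.

1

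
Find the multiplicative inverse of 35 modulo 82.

75

gcd(82, 35) = 1  (82 = 2*35 + 12, 35 = 2*12 + 11, 12 = 1*11 + 1, 11 = 11*1).
Back-substituting, 35*(-7) + 82*(3) = 1.
So 35*-7 ≡ 1 (mod 82), and -7 mod 82 = 75.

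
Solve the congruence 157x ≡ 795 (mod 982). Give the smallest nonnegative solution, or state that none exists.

gcd(982, 157) = 1.
1 divides 795, so solutions exist.
By Bézout, 157·(319) + 982·(-51) = 1.
So 157·(319) ≡ 1 (mod 982); multiply by 795: x ≡ 253605 (mod 982).
Smallest nonnegative: x = 253605 mod 982 = 249.

249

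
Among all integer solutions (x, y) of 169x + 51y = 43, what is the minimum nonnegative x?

25

gcd(169, 51) = 1  (169 = 3*51 + 16, 51 = 3*16 + 3, 16 = 5*3 + 1, 3 = 3*1).
1 divides 43, so solutions exist.
Back-substituting, 169*(16) + 51*(-53) = 1.
Scale by 43/1 = 43: (x₀, y₀) = (688, -2279).
General solution: x = 688 + 51t, y = -2279 - 169t for integer t.
x ≥ 0: smallest is 688 mod 51 = 25 (at t = -13), with y = -82.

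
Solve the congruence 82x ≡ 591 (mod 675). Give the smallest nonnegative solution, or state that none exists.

gcd(675, 82) = 1.
1 divides 591, so solutions exist.
By Bézout, 82·(-107) + 675·(13) = 1.
So 82·(-107) ≡ 1 (mod 675); multiply by 591: x ≡ -63237 (mod 675).
Smallest nonnegative: x = -63237 mod 675 = 213.

213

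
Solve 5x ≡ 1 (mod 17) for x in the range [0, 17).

7

gcd(17, 5) = 1.
By Bézout, 5·(7) + 17·(-2) = 1.
So 5·7 ≡ 1 (mod 17), and 7 mod 17 = 7.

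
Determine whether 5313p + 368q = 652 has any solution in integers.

no

gcd(5313, 368) = 23  (5313 = 14*368 + 161, 368 = 2*161 + 46, 161 = 3*46 + 23, 46 = 2*23).
23 does not divide 652 (remainder 8), so no integer solutions.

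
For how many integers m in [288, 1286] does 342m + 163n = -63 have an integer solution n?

6

gcd(342, 163):
  342 = 2·163 + 16
  163 = 10·16 + 3
  16 = 5·3 + 1
  3 = 3·1
so gcd(342, 163) = 1.
Back-substitute for Bézout coefficients:
  1 = 16 - 5·3
  ... = 342·(51) + 163·(-107)
Scale by -63: particular solution (-3213, 6741); reduce m mod 163: (47, -99).
General solution: m = 47 + 163t, n = -99 - 342t for integer t.
288 ≤ 47 + 163t ≤ 1286 gives t ∈ [2, 7], which is 6 values.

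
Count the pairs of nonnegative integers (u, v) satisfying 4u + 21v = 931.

gcd(21, 4):
  21 = 5*4 + 1
  4 = 4*1
so gcd(21, 4) = 1.
Back-substitute for Bézout coefficients:
  1 = 21 - 5*4
  ... = 4*(-5) + 21*(1)
Scale by 931: one solution is (-4655, 931). Reduce u mod 21: (7, 43).
General: u = 7 + 21t, v = 43 - 4t.
u ≥ 0 ⇒ t ≥ 0; v ≥ 0 ⇒ t ≤ 10. So t ∈ [0, 10]: 11 solutions.

11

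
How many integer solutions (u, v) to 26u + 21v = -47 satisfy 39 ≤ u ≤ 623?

gcd(26, 21):
  26 = 1×21 + 5
  21 = 4×5 + 1
  5 = 5×1
so gcd(26, 21) = 1.
Back-substitute for Bézout coefficients:
  1 = 21 - 4×5
  ... = 26×(-4) + 21×(5)
Scale by -47: particular solution (188, -235); reduce u mod 21: (20, -27).
General solution: u = 20 + 21t, v = -27 - 26t for integer t.
39 ≤ 20 + 21t ≤ 623 gives t ∈ [1, 28], which is 28 values.

28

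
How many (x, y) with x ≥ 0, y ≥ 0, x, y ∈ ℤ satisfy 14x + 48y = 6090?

gcd(48, 14) = 2  (48 = 3·14 + 6, 14 = 2·6 + 2, 6 = 3·2).
Back-substituting, 14·(7) + 48·(-2) = 2.
Scale by 3045: one solution is (21315, -6090). Reduce x mod 24: (3, 126).
General: x = 3 + 24t, y = 126 - 7t.
x ≥ 0 ⇒ t ≥ 0; y ≥ 0 ⇒ t ≤ 18. So t ∈ [0, 18]: 19 solutions.

19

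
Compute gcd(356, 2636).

4

gcd(2636, 356):
  2636 = 7*356 + 144
  356 = 2*144 + 68
  144 = 2*68 + 8
  68 = 8*8 + 4
  8 = 2*4
so gcd(2636, 356) = 4.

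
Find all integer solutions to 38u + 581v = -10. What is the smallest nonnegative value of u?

gcd(581, 38) = 1  (581 = 15×38 + 11, 38 = 3×11 + 5, 11 = 2×5 + 1, 5 = 5×1).
1 divides -10, so solutions exist.
Back-substituting, 38×(-107) + 581×(7) = 1.
Scale by -10/1 = -10: (u₀, v₀) = (1070, -70).
General solution: u = 1070 + 581t, v = -70 - 38t for integer t.
u ≥ 0: smallest is 1070 mod 581 = 489 (at t = -1), with v = -32.

489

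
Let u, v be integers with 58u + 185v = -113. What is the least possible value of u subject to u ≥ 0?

gcd(185, 58):
  185 = 3*58 + 11
  58 = 5*11 + 3
  11 = 3*3 + 2
  3 = 1*2 + 1
  2 = 2*1
so gcd(185, 58) = 1.
1 divides -113, so solutions exist.
Back-substitute for Bézout coefficients:
  1 = 3 - 1*2
  ... = 58*(67) + 185*(-21)
Scale by -113/1 = -113: (u₀, v₀) = (-7571, 2373).
General solution: u = -7571 + 185t, v = 2373 - 58t for integer t.
u ≥ 0: smallest is -7571 mod 185 = 14 (at t = 41), with v = -5.

14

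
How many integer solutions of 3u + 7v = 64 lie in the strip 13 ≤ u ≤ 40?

4

gcd(7, 3) = 1.
By Bézout, 3*(-2) + 7*(1) = 1.
Particular solution: (5, 7).
General solution: u = 5 + 7t, v = 7 - 3t for integer t.
13 ≤ 5 + 7t ≤ 40 gives t ∈ [2, 5], which is 4 values.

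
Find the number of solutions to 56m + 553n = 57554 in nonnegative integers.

13

gcd(553, 56):
  553 = 9·56 + 49
  56 = 1·49 + 7
  49 = 7·7
so gcd(553, 56) = 7.
Back-substitute for Bézout coefficients:
  7 = 56 - 1·49
  ... = 56·(10) + 553·(-1)
Scale by 8222: one solution is (82220, -8222). Reduce m mod 79: (60, 98).
General: m = 60 + 79t, n = 98 - 8t.
m ≥ 0 ⇒ t ≥ 0; n ≥ 0 ⇒ t ≤ 12. So t ∈ [0, 12]: 13 solutions.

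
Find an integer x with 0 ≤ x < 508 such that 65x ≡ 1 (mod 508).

gcd(508, 65) = 1.
By Bézout, 65*(-211) + 508*(27) = 1.
So 65*-211 ≡ 1 (mod 508), and -211 mod 508 = 297.

297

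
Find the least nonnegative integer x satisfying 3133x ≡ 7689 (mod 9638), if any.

8493

gcd(9638, 3133) = 1  (9638 = 3×3133 + 239, 3133 = 13×239 + 26, 239 = 9×26 + 5, 26 = 5×5 + 1, 5 = 5×1).
1 divides 7689, so solutions exist.
Back-substituting, 3133×(1855) + 9638×(-603) = 1.
So 3133×(1855) ≡ 1 (mod 9638); multiply by 7689: x ≡ 14263095 (mod 9638).
Smallest nonnegative: x = 14263095 mod 9638 = 8493.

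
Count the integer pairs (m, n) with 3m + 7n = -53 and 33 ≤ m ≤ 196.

gcd(7, 3) = 1.
By Bézout, 3×(-2) + 7×(1) = 1.
Particular solution: (1, -8).
General solution: m = 1 + 7t, n = -8 - 3t for integer t.
33 ≤ 1 + 7t ≤ 196 gives t ∈ [5, 27], which is 23 values.

23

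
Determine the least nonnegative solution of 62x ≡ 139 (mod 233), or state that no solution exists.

6

gcd(233, 62):
  233 = 3·62 + 47
  62 = 1·47 + 15
  47 = 3·15 + 2
  15 = 7·2 + 1
  2 = 2·1
so gcd(233, 62) = 1.
1 divides 139, so solutions exist.
Back-substitute for Bézout coefficients:
  1 = 15 - 7·2
  ... = 62·(109) + 233·(-29)
So 62·(109) ≡ 1 (mod 233); multiply by 139: x ≡ 15151 (mod 233).
Smallest nonnegative: x = 15151 mod 233 = 6.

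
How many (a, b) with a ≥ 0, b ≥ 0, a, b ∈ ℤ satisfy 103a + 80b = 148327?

gcd(103, 80):
  103 = 1*80 + 23
  80 = 3*23 + 11
  23 = 2*11 + 1
  11 = 11*1
so gcd(103, 80) = 1.
Back-substitute for Bézout coefficients:
  1 = 23 - 2*11
  ... = 103*(7) + 80*(-9)
Scale by 148327: one solution is (1038289, -1334943). Reduce a mod 80: (49, 1791).
General: a = 49 + 80t, b = 1791 - 103t.
a ≥ 0 ⇒ t ≥ 0; b ≥ 0 ⇒ t ≤ 17. So t ∈ [0, 17]: 18 solutions.

18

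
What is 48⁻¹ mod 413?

370

gcd(413, 48) = 1.
By Bézout, 48*(-43) + 413*(5) = 1.
So 48*-43 ≡ 1 (mod 413), and -43 mod 413 = 370.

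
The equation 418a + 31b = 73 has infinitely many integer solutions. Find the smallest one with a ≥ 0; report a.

gcd(418, 31):
  418 = 13×31 + 15
  31 = 2×15 + 1
  15 = 15×1
so gcd(418, 31) = 1.
1 divides 73, so solutions exist.
Back-substitute for Bézout coefficients:
  1 = 31 - 2×15
  ... = 418×(-2) + 31×(27)
Scale by 73/1 = 73: (a₀, b₀) = (-146, 1971).
General solution: a = -146 + 31t, b = 1971 - 418t for integer t.
a ≥ 0: smallest is -146 mod 31 = 9 (at t = 5), with b = -119.

9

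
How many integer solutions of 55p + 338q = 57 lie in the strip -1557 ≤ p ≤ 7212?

26

gcd(338, 55):
  338 = 6×55 + 8
  55 = 6×8 + 7
  8 = 1×7 + 1
  7 = 7×1
so gcd(338, 55) = 1.
Back-substitute for Bézout coefficients:
  1 = 8 - 1×7
  ... = 55×(-43) + 338×(7)
Scale by 57: particular solution (-2451, 399); reduce p mod 338: (253, -41).
General solution: p = 253 + 338t, q = -41 - 55t for integer t.
-1557 ≤ 253 + 338t ≤ 7212 gives t ∈ [-5, 20], which is 26 values.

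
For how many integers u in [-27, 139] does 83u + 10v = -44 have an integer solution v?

gcd(83, 10) = 1  (83 = 8*10 + 3, 10 = 3*3 + 1, 3 = 3*1).
Back-substituting, 83*(-3) + 10*(25) = 1.
Scale by -44: particular solution (132, -1100); reduce u mod 10: (2, -21).
General solution: u = 2 + 10t, v = -21 - 83t for integer t.
-27 ≤ 2 + 10t ≤ 139 gives t ∈ [-2, 13], which is 16 values.

16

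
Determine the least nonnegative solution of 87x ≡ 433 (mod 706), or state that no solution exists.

gcd(706, 87):
  706 = 8×87 + 10
  87 = 8×10 + 7
  10 = 1×7 + 3
  7 = 2×3 + 1
  3 = 3×1
so gcd(706, 87) = 1.
1 divides 433, so solutions exist.
Back-substitute for Bézout coefficients:
  1 = 7 - 2×3
  ... = 87×(211) + 706×(-26)
So 87×(211) ≡ 1 (mod 706); multiply by 433: x ≡ 91363 (mod 706).
Smallest nonnegative: x = 91363 mod 706 = 289.

289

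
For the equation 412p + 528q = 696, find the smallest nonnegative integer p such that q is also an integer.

gcd(528, 412) = 4  (528 = 1×412 + 116, 412 = 3×116 + 64, 116 = 1×64 + 52, 64 = 1×52 + 12, 52 = 4×12 + 4, 12 = 3×4).
4 divides 696, so solutions exist.
Back-substituting, 412×(-41) + 528×(32) = 4.
Scale by 696/4 = 174: (p₀, q₀) = (-7134, 5568).
General solution: p = -7134 + 132t, q = 5568 - 103t for integer t.
p ≥ 0: smallest is -7134 mod 132 = 126 (at t = 55), with q = -97.

126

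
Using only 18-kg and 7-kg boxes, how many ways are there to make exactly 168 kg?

2

Need nonnegative integers with 18j + 7k = 168.
gcd(18, 7) = 1, and 18·(2) + 7·(-5) = 1.
So (j₀, k₀) = (336, -840); general j = 336 + 7t, k = -840 - 18t.
j ≥ 0 ⇒ t ≥ -48; k ≥ 0 ⇒ t ≤ -47. That's 2 values of t.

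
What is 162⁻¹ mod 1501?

gcd(1501, 162) = 1  (1501 = 9×162 + 43, 162 = 3×43 + 33, 43 = 1×33 + 10, 33 = 3×10 + 3, 10 = 3×3 + 1, 3 = 3×1).
Back-substituting, 162×(-454) + 1501×(49) = 1.
So 162×-454 ≡ 1 (mod 1501), and -454 mod 1501 = 1047.

1047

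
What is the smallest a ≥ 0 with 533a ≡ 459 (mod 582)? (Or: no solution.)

537

gcd(582, 533) = 1  (582 = 1×533 + 49, 533 = 10×49 + 43, 49 = 1×43 + 6, 43 = 7×6 + 1, 6 = 6×1).
1 divides 459, so solutions exist.
Back-substituting, 533×(95) + 582×(-87) = 1.
So 533×(95) ≡ 1 (mod 582); multiply by 459: a ≡ 43605 (mod 582).
Smallest nonnegative: a = 43605 mod 582 = 537.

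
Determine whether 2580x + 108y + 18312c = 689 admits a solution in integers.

no

gcd(2580, 108) = 12  (2580 = 23×108 + 96, 108 = 1×96 + 12, 96 = 8×12).
gcd(12, 18312) = 12.
12 does not divide 689 (remainder 5), so no integer solutions.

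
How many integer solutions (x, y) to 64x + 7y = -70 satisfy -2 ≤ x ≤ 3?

1

gcd(64, 7):
  64 = 9*7 + 1
  7 = 7*1
so gcd(64, 7) = 1.
Back-substitute for Bézout coefficients:
  1 = 64 - 9*7
  ... = 64*(1) + 7*(-9)
Scale by -70: particular solution (-70, 630); reduce x mod 7: (0, -10).
General solution: x = 0 + 7t, y = -10 - 64t for integer t.
-2 ≤ 0 + 7t ≤ 3 gives t ∈ [0, 0], which is 1 value.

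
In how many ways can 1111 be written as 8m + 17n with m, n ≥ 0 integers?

8

gcd(17, 8) = 1.
By Bézout, 8*(-2) + 17*(1) = 1.
One solution: (5, 63).
General: m = 5 + 17t, n = 63 - 8t.
m ≥ 0 ⇒ t ≥ 0; n ≥ 0 ⇒ t ≤ 7. So t ∈ [0, 7]: 8 solutions.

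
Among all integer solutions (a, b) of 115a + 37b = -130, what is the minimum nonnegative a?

23

gcd(115, 37):
  115 = 3×37 + 4
  37 = 9×4 + 1
  4 = 4×1
so gcd(115, 37) = 1.
1 divides -130, so solutions exist.
Back-substitute for Bézout coefficients:
  1 = 37 - 9×4
  ... = 115×(-9) + 37×(28)
Scale by -130/1 = -130: (a₀, b₀) = (1170, -3640).
General solution: a = 1170 + 37t, b = -3640 - 115t for integer t.
a ≥ 0: smallest is 1170 mod 37 = 23 (at t = -31), with b = -75.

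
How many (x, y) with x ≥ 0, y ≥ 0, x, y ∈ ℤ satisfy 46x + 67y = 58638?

gcd(67, 46) = 1.
By Bézout, 46·(-16) + 67·(11) = 1.
One solution: (60, 834).
General: x = 60 + 67t, y = 834 - 46t.
x ≥ 0 ⇒ t ≥ 0; y ≥ 0 ⇒ t ≤ 18. So t ∈ [0, 18]: 19 solutions.

19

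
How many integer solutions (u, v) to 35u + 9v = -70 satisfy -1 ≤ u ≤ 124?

14

gcd(35, 9):
  35 = 3*9 + 8
  9 = 1*8 + 1
  8 = 8*1
so gcd(35, 9) = 1.
Back-substitute for Bézout coefficients:
  1 = 9 - 1*8
  ... = 35*(-1) + 9*(4)
Scale by -70: particular solution (70, -280); reduce u mod 9: (7, -35).
General solution: u = 7 + 9t, v = -35 - 35t for integer t.
-1 ≤ 7 + 9t ≤ 124 gives t ∈ [0, 13], which is 14 values.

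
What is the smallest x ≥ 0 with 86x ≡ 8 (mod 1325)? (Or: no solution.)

678

gcd(1325, 86) = 1.
1 divides 8, so solutions exist.
By Bézout, 86·(416) + 1325·(-27) = 1.
So 86·(416) ≡ 1 (mod 1325); multiply by 8: x ≡ 3328 (mod 1325).
Smallest nonnegative: x = 3328 mod 1325 = 678.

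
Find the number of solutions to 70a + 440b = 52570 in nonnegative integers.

gcd(440, 70) = 10.
By Bézout, 70*(19) + 440*(-3) = 10.
One solution: (3, 119).
General: a = 3 + 44t, b = 119 - 7t.
a ≥ 0 ⇒ t ≥ 0; b ≥ 0 ⇒ t ≤ 17. So t ∈ [0, 17]: 18 solutions.

18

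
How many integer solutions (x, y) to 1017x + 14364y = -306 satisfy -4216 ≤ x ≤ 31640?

gcd(14364, 1017) = 9.
By Bézout, 1017·(113) + 14364·(-8) = 9.
Particular solution: (946, -67).
General solution: x = 946 + 1596t, y = -67 - 113t for integer t.
-4216 ≤ 946 + 1596t ≤ 31640 gives t ∈ [-3, 19], which is 23 values.

23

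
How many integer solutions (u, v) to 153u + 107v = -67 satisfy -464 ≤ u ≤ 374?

gcd(153, 107) = 1  (153 = 1·107 + 46, 107 = 2·46 + 15, 46 = 3·15 + 1, 15 = 15·1).
Back-substituting, 153·(7) + 107·(-10) = 1.
Scale by -67: particular solution (-469, 670); reduce u mod 107: (66, -95).
General solution: u = 66 + 107t, v = -95 - 153t for integer t.
-464 ≤ 66 + 107t ≤ 374 gives t ∈ [-4, 2], which is 7 values.

7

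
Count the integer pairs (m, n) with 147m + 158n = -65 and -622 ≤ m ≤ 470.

7

gcd(158, 147):
  158 = 1*147 + 11
  147 = 13*11 + 4
  11 = 2*4 + 3
  4 = 1*3 + 1
  3 = 3*1
so gcd(158, 147) = 1.
Back-substitute for Bézout coefficients:
  1 = 4 - 1*3
  ... = 147*(43) + 158*(-40)
Scale by -65: particular solution (-2795, 2600); reduce m mod 158: (49, -46).
General solution: m = 49 + 158t, n = -46 - 147t for integer t.
-622 ≤ 49 + 158t ≤ 470 gives t ∈ [-4, 2], which is 7 values.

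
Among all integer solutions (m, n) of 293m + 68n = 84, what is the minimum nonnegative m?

gcd(293, 68) = 1  (293 = 4*68 + 21, 68 = 3*21 + 5, 21 = 4*5 + 1, 5 = 5*1).
1 divides 84, so solutions exist.
Back-substituting, 293*(13) + 68*(-56) = 1.
Scale by 84/1 = 84: (m₀, n₀) = (1092, -4704).
General solution: m = 1092 + 68t, n = -4704 - 293t for integer t.
m ≥ 0: smallest is 1092 mod 68 = 4 (at t = -16), with n = -16.

4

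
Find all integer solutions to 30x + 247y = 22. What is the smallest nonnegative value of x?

116

gcd(247, 30) = 1  (247 = 8·30 + 7, 30 = 4·7 + 2, 7 = 3·2 + 1, 2 = 2·1).
1 divides 22, so solutions exist.
Back-substituting, 30·(-107) + 247·(13) = 1.
Scale by 22/1 = 22: (x₀, y₀) = (-2354, 286).
General solution: x = -2354 + 247t, y = 286 - 30t for integer t.
x ≥ 0: smallest is -2354 mod 247 = 116 (at t = 10), with y = -14.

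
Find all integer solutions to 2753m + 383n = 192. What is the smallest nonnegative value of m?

258

gcd(2753, 383) = 1.
1 divides 192, so solutions exist.
By Bézout, 2753·(133) + 383·(-956) = 1.
Scale by 192/1 = 192: (m₀, n₀) = (25536, -183552).
General solution: m = 25536 + 383t, n = -183552 - 2753t for integer t.
m ≥ 0: smallest is 25536 mod 383 = 258 (at t = -66), with n = -1854.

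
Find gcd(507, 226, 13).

1

gcd(507, 226):
  507 = 2×226 + 55
  226 = 4×55 + 6
  55 = 9×6 + 1
  6 = 6×1
so gcd(507, 226) = 1.
gcd(1, 13) = 1.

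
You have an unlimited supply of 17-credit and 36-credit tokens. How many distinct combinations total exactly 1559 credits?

3

Need nonnegative integers with 17j + 36k = 1559.
gcd(17, 36) = 1, and 17·(17) + 36·(-8) = 1.
So (j₀, k₀) = (26503, -12472); general j = 26503 + 36t, k = -12472 - 17t.
j ≥ 0 ⇒ t ≥ -736; k ≥ 0 ⇒ t ≤ -734. That's 3 values of t.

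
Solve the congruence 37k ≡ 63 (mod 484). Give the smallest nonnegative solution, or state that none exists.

211

gcd(484, 37):
  484 = 13·37 + 3
  37 = 12·3 + 1
  3 = 3·1
so gcd(484, 37) = 1.
1 divides 63, so solutions exist.
Back-substitute for Bézout coefficients:
  1 = 37 - 12·3
  ... = 37·(157) + 484·(-12)
So 37·(157) ≡ 1 (mod 484); multiply by 63: k ≡ 9891 (mod 484).
Smallest nonnegative: k = 9891 mod 484 = 211.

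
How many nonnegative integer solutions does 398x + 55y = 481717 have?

gcd(398, 55):
  398 = 7·55 + 13
  55 = 4·13 + 3
  13 = 4·3 + 1
  3 = 3·1
so gcd(398, 55) = 1.
Back-substitute for Bézout coefficients:
  1 = 13 - 4·3
  ... = 398·(17) + 55·(-123)
Scale by 481717: one solution is (8189189, -59251191). Reduce x mod 55: (19, 8621).
General: x = 19 + 55t, y = 8621 - 398t.
x ≥ 0 ⇒ t ≥ 0; y ≥ 0 ⇒ t ≤ 21. So t ∈ [0, 21]: 22 solutions.

22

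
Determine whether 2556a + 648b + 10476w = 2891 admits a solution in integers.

no

gcd(2556, 648) = 36.
gcd(36, 10476) = 36.
36 does not divide 2891 (remainder 11), so no integer solutions.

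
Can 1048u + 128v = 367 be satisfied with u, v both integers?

gcd(1048, 128) = 8.
8 does not divide 367 (remainder 7), so no integer solutions.

no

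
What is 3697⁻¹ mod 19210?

gcd(19210, 3697):
  19210 = 5*3697 + 725
  3697 = 5*725 + 72
  725 = 10*72 + 5
  72 = 14*5 + 2
  5 = 2*2 + 1
  2 = 2*1
so gcd(19210, 3697) = 1.
Back-substitute for Bézout coefficients:
  1 = 5 - 2*2
  ... = 3697*(-7737) + 19210*(1489)
So 3697*-7737 ≡ 1 (mod 19210), and -7737 mod 19210 = 11473.

11473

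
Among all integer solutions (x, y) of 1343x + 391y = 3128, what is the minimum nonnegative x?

0

gcd(1343, 391):
  1343 = 3×391 + 170
  391 = 2×170 + 51
  170 = 3×51 + 17
  51 = 3×17
so gcd(1343, 391) = 17.
17 divides 3128, so solutions exist.
Back-substitute for Bézout coefficients:
  17 = 170 - 3×51
  ... = 1343×(7) + 391×(-24)
Scale by 3128/17 = 184: (x₀, y₀) = (1288, -4416).
General solution: x = 1288 + 23t, y = -4416 - 79t for integer t.
x ≥ 0: smallest is 1288 mod 23 = 0 (at t = -56), with y = 8.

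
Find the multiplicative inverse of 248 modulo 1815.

827

gcd(1815, 248):
  1815 = 7×248 + 79
  248 = 3×79 + 11
  79 = 7×11 + 2
  11 = 5×2 + 1
  2 = 2×1
so gcd(1815, 248) = 1.
Back-substitute for Bézout coefficients:
  1 = 11 - 5×2
  ... = 248×(827) + 1815×(-113)
So 248×827 ≡ 1 (mod 1815), and 827 mod 1815 = 827.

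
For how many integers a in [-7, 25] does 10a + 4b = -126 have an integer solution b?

17

gcd(10, 4) = 2.
By Bézout, 10*(1) + 4*(-2) = 2.
Particular solution: (1, -34).
General solution: a = 1 + 2t, b = -34 - 5t for integer t.
-7 ≤ 1 + 2t ≤ 25 gives t ∈ [-4, 12], which is 17 values.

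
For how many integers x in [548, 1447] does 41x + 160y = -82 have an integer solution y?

gcd(160, 41):
  160 = 3*41 + 37
  41 = 1*37 + 4
  37 = 9*4 + 1
  4 = 4*1
so gcd(160, 41) = 1.
Back-substitute for Bézout coefficients:
  1 = 37 - 9*4
  ... = 41*(-39) + 160*(10)
Scale by -82: particular solution (3198, -820); reduce x mod 160: (158, -41).
General solution: x = 158 + 160t, y = -41 - 41t for integer t.
548 ≤ 158 + 160t ≤ 1447 gives t ∈ [3, 8], which is 6 values.

6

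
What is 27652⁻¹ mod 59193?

52846

gcd(59193, 27652) = 1.
By Bézout, 27652·(-6347) + 59193·(2965) = 1.
So 27652·-6347 ≡ 1 (mod 59193), and -6347 mod 59193 = 52846.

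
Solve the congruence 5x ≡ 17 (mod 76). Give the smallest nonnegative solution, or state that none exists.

gcd(76, 5):
  76 = 15·5 + 1
  5 = 5·1
so gcd(76, 5) = 1.
1 divides 17, so solutions exist.
Back-substitute for Bézout coefficients:
  1 = 76 - 15·5
  ... = 5·(-15) + 76·(1)
So 5·(-15) ≡ 1 (mod 76); multiply by 17: x ≡ -255 (mod 76).
Smallest nonnegative: x = -255 mod 76 = 49.

49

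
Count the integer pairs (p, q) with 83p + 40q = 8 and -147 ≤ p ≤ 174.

gcd(83, 40):
  83 = 2×40 + 3
  40 = 13×3 + 1
  3 = 3×1
so gcd(83, 40) = 1.
Back-substitute for Bézout coefficients:
  1 = 40 - 13×3
  ... = 83×(-13) + 40×(27)
Scale by 8: particular solution (-104, 216); reduce p mod 40: (16, -33).
General solution: p = 16 + 40t, q = -33 - 83t for integer t.
-147 ≤ 16 + 40t ≤ 174 gives t ∈ [-4, 3], which is 8 values.

8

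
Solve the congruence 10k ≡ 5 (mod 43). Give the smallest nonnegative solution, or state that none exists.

gcd(43, 10) = 1.
1 divides 5, so solutions exist.
By Bézout, 10*(13) + 43*(-3) = 1.
So 10*(13) ≡ 1 (mod 43); multiply by 5: k ≡ 65 (mod 43).
Smallest nonnegative: k = 65 mod 43 = 22.

22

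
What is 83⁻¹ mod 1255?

gcd(1255, 83) = 1  (1255 = 15×83 + 10, 83 = 8×10 + 3, 10 = 3×3 + 1, 3 = 3×1).
Back-substituting, 83×(-378) + 1255×(25) = 1.
So 83×-378 ≡ 1 (mod 1255), and -378 mod 1255 = 877.

877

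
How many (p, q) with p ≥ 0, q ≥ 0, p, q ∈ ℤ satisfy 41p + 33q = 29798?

22

gcd(41, 33) = 1.
By Bézout, 41·(-4) + 33·(5) = 1.
One solution: (4, 898).
General: p = 4 + 33t, q = 898 - 41t.
p ≥ 0 ⇒ t ≥ 0; q ≥ 0 ⇒ t ≤ 21. So t ∈ [0, 21]: 22 solutions.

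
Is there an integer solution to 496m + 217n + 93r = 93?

gcd(496, 217):
  496 = 2·217 + 62
  217 = 3·62 + 31
  62 = 2·31
so gcd(496, 217) = 31.
gcd(31, 93) = 31.
31 divides 93, so integer solutions exist.

yes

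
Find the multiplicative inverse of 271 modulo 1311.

745

gcd(1311, 271):
  1311 = 4·271 + 227
  271 = 1·227 + 44
  227 = 5·44 + 7
  44 = 6·7 + 2
  7 = 3·2 + 1
  2 = 2·1
so gcd(1311, 271) = 1.
Back-substitute for Bézout coefficients:
  1 = 7 - 3·2
  ... = 271·(-566) + 1311·(117)
So 271·-566 ≡ 1 (mod 1311), and -566 mod 1311 = 745.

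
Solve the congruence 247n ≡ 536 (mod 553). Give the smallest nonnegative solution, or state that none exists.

gcd(553, 247):
  553 = 2·247 + 59
  247 = 4·59 + 11
  59 = 5·11 + 4
  11 = 2·4 + 3
  4 = 1·3 + 1
  3 = 3·1
so gcd(553, 247) = 1.
1 divides 536, so solutions exist.
Back-substitute for Bézout coefficients:
  1 = 4 - 1·3
  ... = 247·(-150) + 553·(67)
So 247·(-150) ≡ 1 (mod 553); multiply by 536: n ≡ -80400 (mod 553).
Smallest nonnegative: n = -80400 mod 553 = 338.

338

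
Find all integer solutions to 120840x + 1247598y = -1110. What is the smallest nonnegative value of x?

118369

gcd(1247598, 120840) = 6  (1247598 = 10*120840 + 39198, 120840 = 3*39198 + 3246, 39198 = 12*3246 + 246, 3246 = 13*246 + 48, 246 = 5*48 + 6, 48 = 8*6).
6 divides -1110, so solutions exist.
Back-substituting, 120840*(-25367) + 1247598*(2457) = 6.
Scale by -1110/6 = -185: (x₀, y₀) = (4692895, -454545).
General solution: x = 4692895 + 207933t, y = -454545 - 20140t for integer t.
x ≥ 0: smallest is 4692895 mod 207933 = 118369 (at t = -22), with y = -11465.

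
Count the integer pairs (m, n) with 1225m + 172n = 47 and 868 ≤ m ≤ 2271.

gcd(1225, 172) = 1.
By Bézout, 1225×(41) + 172×(-292) = 1.
Particular solution: (35, -249).
General solution: m = 35 + 172t, n = -249 - 1225t for integer t.
868 ≤ 35 + 172t ≤ 2271 gives t ∈ [5, 13], which is 9 values.

9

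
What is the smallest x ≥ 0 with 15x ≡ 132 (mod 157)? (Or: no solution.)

gcd(157, 15) = 1.
1 divides 132, so solutions exist.
By Bézout, 15·(21) + 157·(-2) = 1.
So 15·(21) ≡ 1 (mod 157); multiply by 132: x ≡ 2772 (mod 157).
Smallest nonnegative: x = 2772 mod 157 = 103.

103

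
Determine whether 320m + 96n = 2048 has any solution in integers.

yes

gcd(320, 96):
  320 = 3*96 + 32
  96 = 3*32
so gcd(320, 96) = 32.
32 divides 2048, so integer solutions exist.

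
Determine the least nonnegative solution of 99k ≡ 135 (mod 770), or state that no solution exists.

gcd(770, 99):
  770 = 7*99 + 77
  99 = 1*77 + 22
  77 = 3*22 + 11
  22 = 2*11
so gcd(770, 99) = 11.
11 does not divide 135, so the congruence has no solution.

no solution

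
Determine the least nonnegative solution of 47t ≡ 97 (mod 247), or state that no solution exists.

gcd(247, 47) = 1.
1 divides 97, so solutions exist.
By Bézout, 47×(-21) + 247×(4) = 1.
So 47×(-21) ≡ 1 (mod 247); multiply by 97: t ≡ -2037 (mod 247).
Smallest nonnegative: t = -2037 mod 247 = 186.

186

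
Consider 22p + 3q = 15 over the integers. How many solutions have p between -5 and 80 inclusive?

28

gcd(22, 3):
  22 = 7·3 + 1
  3 = 3·1
so gcd(22, 3) = 1.
Back-substitute for Bézout coefficients:
  1 = 22 - 7·3
  ... = 22·(1) + 3·(-7)
Scale by 15: particular solution (15, -105); reduce p mod 3: (0, 5).
General solution: p = 0 + 3t, q = 5 - 22t for integer t.
-5 ≤ 0 + 3t ≤ 80 gives t ∈ [-1, 26], which is 28 values.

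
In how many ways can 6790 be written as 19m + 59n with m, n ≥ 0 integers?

gcd(59, 19):
  59 = 3·19 + 2
  19 = 9·2 + 1
  2 = 2·1
so gcd(59, 19) = 1.
Back-substitute for Bézout coefficients:
  1 = 19 - 9·2
  ... = 19·(28) + 59·(-9)
Scale by 6790: one solution is (190120, -61110). Reduce m mod 59: (22, 108).
General: m = 22 + 59t, n = 108 - 19t.
m ≥ 0 ⇒ t ≥ 0; n ≥ 0 ⇒ t ≤ 5. So t ∈ [0, 5]: 6 solutions.

6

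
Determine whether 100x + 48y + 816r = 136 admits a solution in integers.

yes

gcd(100, 48) = 4.
gcd(4, 816) = 4.
4 divides 136, so integer solutions exist.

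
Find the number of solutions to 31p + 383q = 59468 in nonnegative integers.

gcd(383, 31) = 1  (383 = 12*31 + 11, 31 = 2*11 + 9, 11 = 1*9 + 2, 9 = 4*2 + 1, 2 = 2*1).
Back-substituting, 31*(173) + 383*(-14) = 1.
Scale by 59468: one solution is (10287964, -832552). Reduce p mod 383: (201, 139).
General: p = 201 + 383t, q = 139 - 31t.
p ≥ 0 ⇒ t ≥ 0; q ≥ 0 ⇒ t ≤ 4. So t ∈ [0, 4]: 5 solutions.

5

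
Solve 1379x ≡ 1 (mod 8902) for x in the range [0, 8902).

7527

gcd(8902, 1379) = 1  (8902 = 6*1379 + 628, 1379 = 2*628 + 123, 628 = 5*123 + 13, 123 = 9*13 + 6, 13 = 2*6 + 1, 6 = 6*1).
Back-substituting, 1379*(-1375) + 8902*(213) = 1.
So 1379*-1375 ≡ 1 (mod 8902), and -1375 mod 8902 = 7527.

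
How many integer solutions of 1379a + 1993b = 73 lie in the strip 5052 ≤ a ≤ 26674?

11

gcd(1993, 1379) = 1.
By Bézout, 1379*(198) + 1993*(-137) = 1.
Particular solution: (503, -348).
General solution: a = 503 + 1993t, b = -348 - 1379t for integer t.
5052 ≤ 503 + 1993t ≤ 26674 gives t ∈ [3, 13], which is 11 values.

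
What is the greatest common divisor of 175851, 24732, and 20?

gcd(175851, 24732):
  175851 = 7*24732 + 2727
  24732 = 9*2727 + 189
  2727 = 14*189 + 81
  189 = 2*81 + 27
  81 = 3*27
so gcd(175851, 24732) = 27.
gcd(27, 20) = 1.

1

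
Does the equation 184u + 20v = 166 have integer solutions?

gcd(184, 20) = 4  (184 = 9·20 + 4, 20 = 5·4).
4 does not divide 166 (remainder 2), so no integer solutions.

no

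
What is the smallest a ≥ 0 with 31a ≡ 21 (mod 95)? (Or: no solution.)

16

gcd(95, 31):
  95 = 3*31 + 2
  31 = 15*2 + 1
  2 = 2*1
so gcd(95, 31) = 1.
1 divides 21, so solutions exist.
Back-substitute for Bézout coefficients:
  1 = 31 - 15*2
  ... = 31*(46) + 95*(-15)
So 31*(46) ≡ 1 (mod 95); multiply by 21: a ≡ 966 (mod 95).
Smallest nonnegative: a = 966 mod 95 = 16.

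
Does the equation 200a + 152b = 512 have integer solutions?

yes

gcd(200, 152) = 8  (200 = 1*152 + 48, 152 = 3*48 + 8, 48 = 6*8).
8 divides 512, so integer solutions exist.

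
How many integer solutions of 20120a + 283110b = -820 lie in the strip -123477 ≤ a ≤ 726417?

gcd(283110, 20120) = 10  (283110 = 14·20120 + 1430, 20120 = 14·1430 + 100, 1430 = 14·100 + 30, 100 = 3·30 + 10, 30 = 3·10).
Back-substituting, 20120·(8513) + 283110·(-605) = 10.
Scale by -82: particular solution (-698066, 49610); reduce a mod 28311: (9709, -690).
General solution: a = 9709 + 28311t, b = -690 - 2012t for integer t.
-123477 ≤ 9709 + 28311t ≤ 726417 gives t ∈ [-4, 25], which is 30 values.

30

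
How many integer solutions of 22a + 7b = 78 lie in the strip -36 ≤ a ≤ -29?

gcd(22, 7):
  22 = 3×7 + 1
  7 = 7×1
so gcd(22, 7) = 1.
Back-substitute for Bézout coefficients:
  1 = 22 - 3×7
  ... = 22×(1) + 7×(-3)
Scale by 78: particular solution (78, -234); reduce a mod 7: (1, 8).
General solution: a = 1 + 7t, b = 8 - 22t for integer t.
-36 ≤ 1 + 7t ≤ -29 gives t ∈ [-5, -5], which is 1 value.

1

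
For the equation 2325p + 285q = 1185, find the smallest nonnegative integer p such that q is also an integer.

1

gcd(2325, 285) = 15.
15 divides 1185, so solutions exist.
By Bézout, 2325·(-6) + 285·(49) = 15.
Scale by 1185/15 = 79: (p₀, q₀) = (-474, 3871).
General solution: p = -474 + 19t, q = 3871 - 155t for integer t.
p ≥ 0: smallest is -474 mod 19 = 1 (at t = 25), with q = -4.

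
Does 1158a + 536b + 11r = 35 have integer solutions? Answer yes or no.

gcd(1158, 536):
  1158 = 2×536 + 86
  536 = 6×86 + 20
  86 = 4×20 + 6
  20 = 3×6 + 2
  6 = 3×2
so gcd(1158, 536) = 2.
gcd(2, 11) = 1.
1 divides 35, so integer solutions exist.

yes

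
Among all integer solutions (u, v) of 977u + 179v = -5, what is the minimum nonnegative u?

120

gcd(977, 179) = 1.
1 divides -5, so solutions exist.
By Bézout, 977×(-24) + 179×(131) = 1.
Scale by -5/1 = -5: (u₀, v₀) = (120, -655).
General solution: u = 120 + 179t, v = -655 - 977t for integer t.
u ≥ 0: smallest is 120 mod 179 = 120 (at t = 0), with v = -655.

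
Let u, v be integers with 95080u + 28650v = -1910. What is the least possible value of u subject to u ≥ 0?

1528

gcd(95080, 28650) = 10.
10 divides -1910, so solutions exist.
By Bézout, 95080×(1387) + 28650×(-4603) = 10.
Scale by -1910/10 = -191: (u₀, v₀) = (-264917, 879173).
General solution: u = -264917 + 2865t, v = 879173 - 9508t for integer t.
u ≥ 0: smallest is -264917 mod 2865 = 1528 (at t = 93), with v = -5071.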